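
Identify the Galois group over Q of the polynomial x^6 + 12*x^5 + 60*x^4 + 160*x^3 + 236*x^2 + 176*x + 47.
S_4 (also written S4+)

The polynomial f is an irreducible sextic over Q, so G = Gal(f/Q) is one of the 16 transitive subgroups 6T1, ..., 6T16 of S_6. The discriminant of f is 3356224 = 1832^2, a perfect square, so G is contained in A_6. The transitive groups of degree 6 contained in A_6 are: A_4 (6T4, order 12), S_4 (6T7, order 24), (C_3 x C_3) : C_4 (6T10, order 36), PSL(2,5) (6T12, order 60), A_6 (6T15, order 360). By Dedekind's theorem, for a prime p not dividing disc(f) the degrees of the irreducible factors of f mod p form the cycle type of an element of G. Factoring f modulo the 79 such primes p <= 419 (skipping 2, 229, which divide the discriminant), each new pattern first appears at: mod 3: f = (x^3 + x^2 + 2)(x^3 + 2x^2 + x + 1), pattern 3+3; mod 7: f = (x^2 + 4x + 1)(x^4 + x^3 + 6x^2 + 2x + 5), pattern 4+2; mod 23: f = (x + 11)(x + 16)(x^2 + 3x + 20)(x^2 + 5x + 1), pattern 2+2+1+1; mod 193: f = (x + 89)(x + 92)(x + 95)(x + 102)(x + 105)(x + 108), pattern 1+1+1+1+1+1. No other pattern occurs in this range, so the set of observed cycle types is {3+3, 4+2, 2+2+1+1, 1+1+1+1+1+1}. The candidates containing elements of all these cycle types are S_4 (6T7) of order 24, (C_3 x C_3) : C_4 (6T10) of order 36, A_6 (6T15) of order 360; the others are excluded. The observed types are precisely the cycle types that occur in S_4 (6T7). Each of the other remaining candidates has further cycle types, and by the Chebotarev density theorem the matching factorization patterns would occur for a proportion of primes equal to their share of the group: (C_3 x C_3) : C_4 (6T10) additionally contains elements of type 3+1+1+1 (4 of its 36 elements, about 11% of primes); A_6 (6T15) additionally contains elements of type 5+1, 3+1+1+1 (184 of its 360 elements, about 51% of primes). None of the 79 primes tested shows any such pattern (for each of these groups the chance of that is below 10^-4), which rules them out. Hence G = S_4 (6T7), of order 24.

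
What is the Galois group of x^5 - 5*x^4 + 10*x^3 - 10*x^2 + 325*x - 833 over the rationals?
The polynomial f is an irreducible quintic over Q, so G = Gal(f/Q) is a transitive subgroup of S_5: one of C_5 (5T1, order 5), D_5 (5T2, order 10), F_20 (5T3, order 20), A_5 (5T4, order 60) or S_5 (5T5, order 120). The discriminant of f is 1073741824000000 = 32768000^2, a perfect square, so G is contained in A_5. The transitive groups of degree 5 contained in A_5 are: C_5 (5T1, order 5), D_5 (5T2, order 10), A_5 (5T4, order 60). By Dedekind's theorem, for a prime p not dividing disc(f) the degrees of the irreducible factors of f mod p form the cycle type of an element of G. Factoring f modulo the 2 such primes p <= 7 (skipping 2, 5, which divide the discriminant), each new pattern first appears at: mod 3: f = (x^5 + x^4 + x^3 + 2x^2 + x + 1), pattern 5; mod 7: f = (x)(x + 2)(x^3 + 3x + 5), pattern 3+1+1. No other pattern occurs in this range, so the set of observed cycle types is {5, 3+1+1}. Among the candidates above, the only group containing elements of all these cycle types is A_5 (5T4) — each of C_5 (5T1), D_5 (5T2) lacks at least one of them. Hence G = A_5 (5T4), of order 60.

5T4: A_5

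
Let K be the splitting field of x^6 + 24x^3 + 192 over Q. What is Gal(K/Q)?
6T5: C_3 x S_3

The polynomial f is an irreducible sextic over Q, so G = Gal(f/Q) is one of the 16 transitive subgroups 6T1, ..., 6T16 of S_6. The discriminant of f is -190210142896128, which is not a perfect square, so G is not contained in A_6. The transitive groups of degree 6 not contained in A_6 are: C_6 (6T1, order 6), S_3 (6T2, order 6), D_6 (6T3, order 12), C_3 x S_3 (6T5, order 18), A_4 x C_2 (6T6, order 24), S_4 (6T8, order 24), S_3 x S_3 (6T9, order 36), S_4 x C_2 (6T11, order 48), (S_3 x S_3) : C_2 (6T13, order 72), PGL(2,5) (6T14, order 120), S_6 (6T16, order 720). By Dedekind's theorem, for a prime p not dividing disc(f) the degrees of the irreducible factors of f mod p form the cycle type of an element of G. Factoring f modulo the 33 such primes p <= 149 (skipping 2, 3, which divide the discriminant), each new pattern first appears at: mod 5: f = (x^6 + 4x^3 + 2), pattern 6; mod 7: f = (x + 3)(x + 5)(x + 6)(x^3 + 4), pattern 3+1+1+1; mod 17: f = (x^2 + 9x + 11)(x^2 + 10x + 11)(x^2 + 15x + 11), pattern 2+2+2; mod 19: f = (x^3 + 9)(x^3 + 15), pattern 3+3; mod 73: f = (x + 11)(x + 13)(x + 15)(x + 29)(x + 31)(x + 47), pattern 1+1+1+1+1+1. No other pattern occurs in this range, so the set of observed cycle types is {6, 3+1+1+1, 2+2+2, 3+3, 1+1+1+1+1+1}. The candidates containing elements of all these cycle types are C_3 x S_3 (6T5) of order 18, S_3 x S_3 (6T9) of order 36, (S_3 x S_3) : C_2 (6T13) of order 72, S_6 (6T16) of order 720; the others are excluded. The observed types are precisely the cycle types that occur in C_3 x S_3 (6T5). Each of the other remaining candidates has further cycle types, and by the Chebotarev density theorem the matching factorization patterns would occur for a proportion of primes equal to their share of the group: S_3 x S_3 (6T9) additionally contains elements of type 2+2+1+1 (9 of its 36 elements, about 25% of primes); (S_3 x S_3) : C_2 (6T13) additionally contains elements of type 4+2, 3+2+1, 2+2+1+1, 2+1+1+1+1 (45 of its 72 elements, about 62% of primes); S_6 (6T16) additionally contains elements of type 5+1, 4+2, 4+1+1, 3+2+1, 2+2+1+1, 2+1+1+1+1 (504 of its 720 elements, about 70% of primes). None of the 33 primes tested shows any such pattern (for each of these groups the chance of that is below 10^-4), which rules them out. Hence G = C_3 x S_3 (6T5), of order 18.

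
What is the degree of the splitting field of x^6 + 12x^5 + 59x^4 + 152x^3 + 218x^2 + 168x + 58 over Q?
The degree of the splitting field over Q equals the order of the Galois group, so first determine the group. The polynomial f is an irreducible sextic over Q, so G = Gal(f/Q) is one of the 16 transitive subgroups 6T1, ..., 6T16 of S_6. The discriminant of f is -5120000, which is not a perfect square, so G is not contained in A_6. The transitive groups of degree 6 not contained in A_6 are: C_6 (6T1, order 6), S_3 (6T2, order 6), D_6 (6T3, order 12), C_3 x S_3 (6T5, order 18), A_4 x C_2 (6T6, order 24), S_4 (6T8, order 24), S_3 x S_3 (6T9, order 36), S_4 x C_2 (6T11, order 48), (S_3 x S_3) : C_2 (6T13, order 72), PGL(2,5) (6T14, order 120), S_6 (6T16, order 720). By Dedekind's theorem, for a prime p not dividing disc(f) the degrees of the irreducible factors of f mod p form the cycle type of an element of G. Factoring f modulo the 22 such primes p <= 89 (skipping 2, 5, which divide the discriminant), each new pattern first appears at: mod 3: f = (x^3 + x^2 + x + 2)(x^3 + 2x^2 + 2x + 2), pattern 3+3; mod 7: f = (x^2 + 3x + 1)(x^2 + 4x + 6)(x^2 + 5x + 5), pattern 2+2+2; mod 13: f = (x + 6)(x + 11)(x^4 + 8x^3 + x + 6), pattern 4+1+1; mod 43: f = (x + 14)(x + 33)(x^2 + 4x + 8)(x^2 + 4x + 14), pattern 2+2+1+1. No other pattern occurs in this range, so the set of observed cycle types is {3+3, 2+2+2, 4+1+1, 2+2+1+1}. The candidates containing elements of all these cycle types are S_4 (6T8) of order 24, S_4 x C_2 (6T11) of order 48, PGL(2,5) (6T14) of order 120, S_6 (6T16) of order 720; the others are excluded. The observed types are precisely the cycle types that occur in S_4 (6T8) (apart from the identity). Each of the other remaining candidates has further cycle types, and by the Chebotarev density theorem the matching factorization patterns would occur for a proportion of primes equal to their share of the group: S_4 x C_2 (6T11) additionally contains elements of type 6, 4+2, 2+1+1+1+1 (17 of its 48 elements, about 35% of primes); PGL(2,5) (6T14) additionally contains elements of type 6, 5+1 (44 of its 120 elements, about 37% of primes); S_6 (6T16) additionally contains elements of type 6, 5+1, 4+2, 3+2+1, 3+1+1+1, 2+1+1+1+1 (529 of its 720 elements, about 73% of primes). None of the 22 primes tested shows any such pattern (for each of these groups the chance of that is below 10^-4), which rules them out. Hence G = S_4 (6T8), of order 24. The Galois group S_4 (6T8) has order 24, so the splitting field has degree 24 over Q.

24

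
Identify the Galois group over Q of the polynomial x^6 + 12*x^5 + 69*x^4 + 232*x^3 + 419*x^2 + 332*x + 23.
The polynomial f is an irreducible sextic over Q, so G = Gal(f/Q) is one of the 16 transitive subgroups 6T1, ..., 6T16 of S_6. The discriminant of f is 870211913777152, which is not a perfect square, so G is not contained in A_6. The transitive groups of degree 6 not contained in A_6 are: C_6 (6T1, order 6), S_3 (6T2, order 6), D_6 (6T3, order 12), C_3 x S_3 (6T5, order 18), A_4 x C_2 (6T6, order 24), S_4 (6T8, order 24), S_3 x S_3 (6T9, order 36), S_4 x C_2 (6T11, order 48), (S_3 x S_3) : C_2 (6T13, order 72), PGL(2,5) (6T14, order 120), S_6 (6T16, order 720). By Dedekind's theorem, for a prime p not dividing disc(f) the degrees of the irreducible factors of f mod p form the cycle type of an element of G. Factoring f modulo the 22 such primes p <= 89 (skipping 2, 37, which divide the discriminant), each new pattern first appears at: mod 3: f = (x^3 + x^2 + 2)(x^3 + 2x^2 + x + 1), pattern 3+3; mod 5: f = (x^2 + x + 1)(x^2 + 2x + 3)(x^2 + 4x + 1), pattern 2+2+2; mod 17: f = (x + 5)(x + 16)(x^4 + 8x^3 + 8x^2 + 2x + 9), pattern 4+1+1; mod 67: f = (x + 11)(x + 60)(x^2 + 4x + 2)(x^2 + 4x + 29), pattern 2+2+1+1. No other pattern occurs in this range, so the set of observed cycle types is {3+3, 2+2+2, 4+1+1, 2+2+1+1}. The candidates containing elements of all these cycle types are S_4 (6T8) of order 24, S_4 x C_2 (6T11) of order 48, PGL(2,5) (6T14) of order 120, S_6 (6T16) of order 720; the others are excluded. The observed types are precisely the cycle types that occur in S_4 (6T8) (apart from the identity). Each of the other remaining candidates has further cycle types, and by the Chebotarev density theorem the matching factorization patterns would occur for a proportion of primes equal to their share of the group: S_4 x C_2 (6T11) additionally contains elements of type 6, 4+2, 2+1+1+1+1 (17 of its 48 elements, about 35% of primes); PGL(2,5) (6T14) additionally contains elements of type 6, 5+1 (44 of its 120 elements, about 37% of primes); S_6 (6T16) additionally contains elements of type 6, 5+1, 4+2, 3+2+1, 3+1+1+1, 2+1+1+1+1 (529 of its 720 elements, about 73% of primes). None of the 22 primes tested shows any such pattern (for each of these groups the chance of that is below 10^-4), which rules them out. Hence G = S_4 (6T8), of order 24.

S_4 (order 24)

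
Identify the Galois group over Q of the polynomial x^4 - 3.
The polynomial is an irreducible quartic over Q and its discriminant is -6912, which is not a perfect square, so the Galois group is not contained in A_4. The resolvent cubic y^3 + 12*y has exactly one rational root, so the Galois group is C_4 or D_4. The quartic remains irreducible over Q(sqrt(disc)), so the group is D_4.

4T3: D_4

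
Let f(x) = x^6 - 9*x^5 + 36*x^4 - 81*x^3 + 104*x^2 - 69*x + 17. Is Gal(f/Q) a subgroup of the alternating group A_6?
The polynomial is irreducible of degree 6 over Q. Its discriminant is 810448, which is not a perfect square. A Galois group lies in the alternating group exactly when the discriminant is a square in Q, so the Galois group (S_4) is not contained in A_6.

No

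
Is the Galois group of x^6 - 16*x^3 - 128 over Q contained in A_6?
The polynomial is irreducible of degree 6 over Q. Its discriminant is 5410421842378752, which is not a perfect square. A Galois group lies in the alternating group exactly when the discriminant is a square in Q, so the Galois group (S_3 x S_3) is not contained in A_6.

No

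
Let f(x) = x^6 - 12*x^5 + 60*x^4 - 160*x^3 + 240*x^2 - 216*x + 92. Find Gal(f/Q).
6T15: A_6

The polynomial f is an irreducible sextic over Q, so G = Gal(f/Q) is one of the 16 transitive subgroups 6T1, ..., 6T16 of S_6. The discriminant of f is 746496000000 = 864000^2, a perfect square, so G is contained in A_6. The transitive groups of degree 6 contained in A_6 are: A_4 (6T4, order 12), S_4 (6T7, order 24), (C_3 x C_3) : C_4 (6T10, order 36), PSL(2,5) (6T12, order 60), A_6 (6T15, order 360). By Dedekind's theorem, for a prime p not dividing disc(f) the degrees of the irreducible factors of f mod p form the cycle type of an element of G. Factoring f modulo the 6 such primes p <= 23 (skipping 2, 3, 5, which divide the discriminant), each new pattern first appears at: mod 7: f = (x + 2)(x^5 + 4x^3 + 2x + 4), pattern 5+1; mod 23: f = (x)(x + 9)(x + 14)(x^3 + 11x^2 + 3x + 18), pattern 3+1+1+1. No other pattern occurs in this range, so the set of observed cycle types is {5+1, 3+1+1+1}. Among the candidates above, the only group containing elements of all these cycle types is A_6 (6T15) — each of A_4 (6T4), S_4 (6T7), (C_3 x C_3) : C_4 (6T10), PSL(2,5) (6T12) lacks at least one of them. Hence G = A_6 (6T15), of order 360.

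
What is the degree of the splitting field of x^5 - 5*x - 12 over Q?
10

The degree of the splitting field over Q equals the order of the Galois group, so first determine the group. The polynomial f is an irreducible quintic over Q, so G = Gal(f/Q) is a transitive subgroup of S_5: one of C_5 (5T1, order 5), D_5 (5T2, order 10), F_20 (5T3, order 20), A_5 (5T4, order 60) or S_5 (5T5, order 120). The discriminant of f is 64000000 = 8000^2, a perfect square, so G is contained in A_5. The transitive groups of degree 5 contained in A_5 are: C_5 (5T1, order 5), D_5 (5T2, order 10), A_5 (5T4, order 60). By Dedekind's theorem, for a prime p not dividing disc(f) the degrees of the irreducible factors of f mod p form the cycle type of an element of G. Factoring f modulo the 23 such primes p <= 97 (skipping 2, 5, which divide the discriminant), each new pattern first appears at: mod 3: f = (x)(x^2 + x + 2)(x^2 + 2x + 2), pattern 2+2+1; mod 7: f = (x^5 + 2x + 2), pattern 5. No other pattern occurs in this range, so the set of observed cycle types is {2+2+1, 5}. The candidates containing elements of all these cycle types are D_5 (5T2) of order 10, A_5 (5T4) of order 60; the others are excluded. The observed types are precisely the cycle types that occur in D_5 (5T2) (apart from the identity). Each of the other remaining candidates has further cycle types, and by the Chebotarev density theorem the matching factorization patterns would occur for a proportion of primes equal to their share of the group: A_5 (5T4) additionally contains elements of type 3+1+1 (20 of its 60 elements, about 33% of primes). None of the 23 primes tested shows any such pattern (for each of these groups the chance of that is below 10^-4), which rules them out. Hence G = D_5 (5T2), of order 10. The Galois group D_5 (5T2) has order 10, so the splitting field has degree 10 over Q.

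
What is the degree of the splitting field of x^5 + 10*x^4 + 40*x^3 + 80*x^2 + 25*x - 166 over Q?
60

The degree of the splitting field over Q equals the order of the Galois group, so first determine the group. The polynomial f is an irreducible quintic over Q, so G = Gal(f/Q) is a transitive subgroup of S_5: one of C_5 (5T1, order 5), D_5 (5T2, order 10), F_20 (5T3, order 20), A_5 (5T4, order 60) or S_5 (5T5, order 120). The discriminant of f is 58564000000 = 242000^2, a perfect square, so G is contained in A_5. The transitive groups of degree 5 contained in A_5 are: C_5 (5T1, order 5), D_5 (5T2, order 10), A_5 (5T4, order 60). By Dedekind's theorem, for a prime p not dividing disc(f) the degrees of the irreducible factors of f mod p form the cycle type of an element of G. Factoring f modulo the 3 such primes p <= 13 (skipping 2, 5, 11, which divide the discriminant), each new pattern first appears at: mod 3: f = (x^5 + x^4 + x^3 + 2x^2 + x + 2), pattern 5; mod 13: f = (x + 7)(x + 9)(x^3 + 7x^2 + 8x + 5), pattern 3+1+1. No other pattern occurs in this range, so the set of observed cycle types is {5, 3+1+1}. Among the candidates above, the only group containing elements of all these cycle types is A_5 (5T4) — each of C_5 (5T1), D_5 (5T2) lacks at least one of them. Hence G = A_5 (5T4), of order 60. The Galois group A_5 (5T4) has order 60, so the splitting field has degree 60 over Q.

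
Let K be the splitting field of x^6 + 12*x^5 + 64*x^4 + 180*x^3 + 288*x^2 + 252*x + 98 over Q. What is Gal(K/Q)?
S_4 x C_2 (also written S4xC2)

The polynomial f is an irreducible sextic over Q, so G = Gal(f/Q) is one of the 16 transitive subgroups 6T1, ..., 6T16 of S_6. The discriminant of f is -122931200, which is not a perfect square, so G is not contained in A_6. The transitive groups of degree 6 not contained in A_6 are: C_6 (6T1, order 6), S_3 (6T2, order 6), D_6 (6T3, order 12), C_3 x S_3 (6T5, order 18), A_4 x C_2 (6T6, order 24), S_4 (6T8, order 24), S_3 x S_3 (6T9, order 36), S_4 x C_2 (6T11, order 48), (S_3 x S_3) : C_2 (6T13, order 72), PGL(2,5) (6T14, order 120), S_6 (6T16, order 720). By Dedekind's theorem, for a prime p not dividing disc(f) the degrees of the irreducible factors of f mod p form the cycle type of an element of G. Factoring f modulo the 17 such primes p <= 71 (skipping 2, 5, 7, which divide the discriminant), each new pattern first appears at: mod 3: f = (x^3 + x^2 + x + 2)(x^3 + 2x^2 + x + 1), pattern 3+3; mod 13: f = (x^6 + 12x^5 + 12x^4 + 11x^3 + 2x^2 + 5x + 7), pattern 6; mod 19: f = (x^2 + 13x + 14)(x^4 + 18x^3 + 6x^2 + 2x + 7), pattern 4+2; mod 23: f = (x + 19)(x + 20)(x^4 + 19x^3 + x^2 + 5x + 12), pattern 4+1+1; mod 53: f = (x^2 + 7x + 2)(x^2 + 20x + 39)(x^2 + 38x + 23), pattern 2+2+2; mod 59: f = (x + 14)(x + 22)(x^2 + 42x + 20)(x^2 + 52x + 9), pattern 2+2+1+1; mod 71: f = (x + 3)(x + 41)(x + 58)(x + 63)(x^2 + 60x + 20), pattern 2+1+1+1+1. No other pattern occurs in this range, so the set of observed cycle types is {3+3, 6, 4+2, 4+1+1, 2+2+2, 2+2+1+1, 2+1+1+1+1}. The candidates containing elements of all these cycle types are S_4 x C_2 (6T11) of order 48, S_6 (6T16) of order 720; the others are excluded. The observed types are precisely the cycle types that occur in S_4 x C_2 (6T11) (apart from the identity). Each of the other remaining candidates has further cycle types, and by the Chebotarev density theorem the matching factorization patterns would occur for a proportion of primes equal to their share of the group: S_6 (6T16) additionally contains elements of type 5+1, 3+2+1, 3+1+1+1 (304 of its 720 elements, about 42% of primes). None of the 17 primes tested shows any such pattern (for each of these groups the chance of that is below 10^-4), which rules them out. Hence G = S_4 x C_2 (6T11), of order 48.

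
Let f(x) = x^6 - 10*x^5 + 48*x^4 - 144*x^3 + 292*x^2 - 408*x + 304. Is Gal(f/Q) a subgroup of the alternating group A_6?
The polynomial is irreducible of degree 6 over Q. Its discriminant is -112877109248, which is not a perfect square. A Galois group lies in the alternating group exactly when the discriminant is a square in Q, so the Galois group (S_4 x C_2) is not contained in A_6.

No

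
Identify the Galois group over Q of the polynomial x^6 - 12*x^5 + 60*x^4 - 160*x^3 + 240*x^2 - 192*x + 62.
D_6 (order 12)

The polynomial f is an irreducible sextic over Q, so G = Gal(f/Q) is one of the 16 transitive subgroups 6T1, ..., 6T16 of S_6. The discriminant of f is 1492992, which is not a perfect square, so G is not contained in A_6. The transitive groups of degree 6 not contained in A_6 are: C_6 (6T1, order 6), S_3 (6T2, order 6), D_6 (6T3, order 12), C_3 x S_3 (6T5, order 18), A_4 x C_2 (6T6, order 24), S_4 (6T8, order 24), S_3 x S_3 (6T9, order 36), S_4 x C_2 (6T11, order 48), (S_3 x S_3) : C_2 (6T13, order 72), PGL(2,5) (6T14, order 120), S_6 (6T16, order 720). By Dedekind's theorem, for a prime p not dividing disc(f) the degrees of the irreducible factors of f mod p form the cycle type of an element of G. Factoring f modulo the 79 such primes p <= 419 (skipping 2, 3, which divide the discriminant), each new pattern first appears at: mod 5: f = (x^2 + 3)(x^2 + x + 1)(x^2 + 2x + 4), pattern 2+2+2; mod 7: f = (x^3 + x^2 + 5x + 2)(x^3 + x^2 + 5x + 3), pattern 3+3; mod 13: f = (x^6 + x^5 + 8x^4 + 9x^3 + 6x^2 + 3x + 10), pattern 6; mod 17: f = (x + 3)(x + 10)(x^2 + x + 2)(x^2 + 8x + 5), pattern 2+2+1+1; mod 31: f = (x)(x + 8)(x + 10)(x + 17)(x + 19)(x + 27), pattern 1+1+1+1+1+1. No other pattern occurs in this range, so the set of observed cycle types is {2+2+2, 3+3, 6, 2+2+1+1, 1+1+1+1+1+1}. The candidates containing elements of all these cycle types are D_6 (6T3) of order 12, A_4 x C_2 (6T6) of order 24, S_3 x S_3 (6T9) of order 36, S_4 x C_2 (6T11) of order 48, (S_3 x S_3) : C_2 (6T13) of order 72, PGL(2,5) (6T14) of order 120, S_6 (6T16) of order 720; the others are excluded. The observed types are precisely the cycle types that occur in D_6 (6T3). Each of the other remaining candidates has further cycle types, and by the Chebotarev density theorem the matching factorization patterns would occur for a proportion of primes equal to their share of the group: A_4 x C_2 (6T6) additionally contains elements of type 2+1+1+1+1 (3 of its 24 elements, about 12% of primes); S_3 x S_3 (6T9) additionally contains elements of type 3+1+1+1 (4 of its 36 elements, about 11% of primes); S_4 x C_2 (6T11) additionally contains elements of type 4+2, 4+1+1, 2+1+1+1+1 (15 of its 48 elements, about 31% of primes); (S_3 x S_3) : C_2 (6T13) additionally contains elements of type 4+2, 3+2+1, 3+1+1+1, 2+1+1+1+1 (40 of its 72 elements, about 56% of primes); PGL(2,5) (6T14) additionally contains elements of type 5+1, 4+1+1 (54 of its 120 elements, about 45% of primes); S_6 (6T16) additionally contains elements of type 5+1, 4+2, 4+1+1, 3+2+1, 3+1+1+1, 2+1+1+1+1 (499 of its 720 elements, about 69% of primes). None of the 79 primes tested shows any such pattern (for each of these groups the chance of that is below 10^-4), which rules them out. Hence G = D_6 (6T3), of order 12.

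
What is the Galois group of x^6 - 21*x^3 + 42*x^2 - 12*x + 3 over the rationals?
The polynomial f is an irreducible sextic over Q, so G = Gal(f/Q) is one of the 16 transitive subgroups 6T1, ..., 6T16 of S_6. The discriminant of f is -2573642648187, which is not a perfect square, so G is not contained in A_6. The transitive groups of degree 6 not contained in A_6 are: C_6 (6T1, order 6), S_3 (6T2, order 6), D_6 (6T3, order 12), C_3 x S_3 (6T5, order 18), A_4 x C_2 (6T6, order 24), S_4 (6T8, order 24), S_3 x S_3 (6T9, order 36), S_4 x C_2 (6T11, order 48), (S_3 x S_3) : C_2 (6T13, order 72), PGL(2,5) (6T14, order 120), S_6 (6T16, order 720). By Dedekind's theorem, for a prime p not dividing disc(f) the degrees of the irreducible factors of f mod p form the cycle type of an element of G. Factoring f modulo the 26 such primes p <= 127 (skipping 3, 13, 17, 41, 43, which divide the discriminant), each new pattern first appears at: mod 2: f = (x^6 + x^3 + 1), pattern 6; mod 7: f = (x + 2)(x^2 + x + 3)(x^3 + 4x^2 + 4x + 4), pattern 3+2+1; mod 11: f = (x^2 + 9x + 2)(x^4 + 2x^3 + 2x^2 + x + 7), pattern 4+2; mod 31: f = (x + 8)(x + 27)(x^2 + 13x + 6)(x^2 + 14x + 15), pattern 2+2+1+1; mod 61: f = (x + 2)(x + 12)(x + 29)(x + 54)(x^2 + 25x + 8), pattern 2+1+1+1+1; mod 97: f = (x + 24)(x + 35)(x + 90)(x^3 + 45x^2 + 46x + 63), pattern 3+1+1+1; mod 113: f = (x^2 + 46x + 83)(x^2 + 75x + 77)(x^2 + 105x + 70), pattern 2+2+2; mod 127: f = (x^3 + 49x^2 + 72x + 21)(x^3 + 78x^2 + 43x + 109), pattern 3+3. No other pattern occurs in this range, so the set of observed cycle types is {6, 3+2+1, 4+2, 2+2+1+1, 2+1+1+1+1, 3+1+1+1, 2+2+2, 3+3}. The candidates containing elements of all these cycle types are (S_3 x S_3) : C_2 (6T13) of order 72, S_6 (6T16) of order 720; the others are excluded. The observed types are precisely the cycle types that occur in (S_3 x S_3) : C_2 (6T13) (apart from the identity). Each of the other remaining candidates has further cycle types, and by the Chebotarev density theorem the matching factorization patterns would occur for a proportion of primes equal to their share of the group: S_6 (6T16) additionally contains elements of type 5+1, 4+1+1 (234 of its 720 elements, about 32% of primes). None of the 26 primes tested shows any such pattern (for each of these groups the chance of that is below 10^-4), which rules them out. Hence G = (S_3 x S_3) : C_2 (6T13), of order 72.

6T13: (S_3 x S_3) : C_2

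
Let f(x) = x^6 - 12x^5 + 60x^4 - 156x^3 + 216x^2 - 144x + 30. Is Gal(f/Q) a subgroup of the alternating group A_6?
The polynomial is irreducible of degree 6 over Q. Its discriminant is 40310784, which is not a perfect square. A Galois group lies in the alternating group exactly when the discriminant is a square in Q, so the Galois group (S_3 x S_3) is not contained in A_6.

No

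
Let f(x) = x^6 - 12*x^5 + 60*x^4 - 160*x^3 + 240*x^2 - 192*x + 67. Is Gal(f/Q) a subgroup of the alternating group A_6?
No

The polynomial is irreducible of degree 6 over Q. Its discriminant is -11337408, which is not a perfect square. A Galois group lies in the alternating group exactly when the discriminant is a square in Q, so the Galois group (S_3) is not contained in A_6.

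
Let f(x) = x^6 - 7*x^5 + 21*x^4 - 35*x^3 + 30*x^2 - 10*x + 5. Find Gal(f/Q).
The polynomial f is an irreducible sextic over Q, so G = Gal(f/Q) is one of the 16 transitive subgroups 6T1, ..., 6T16 of S_6. The discriminant of f is 525625 = 725^2, a perfect square, so G is contained in A_6. The transitive groups of degree 6 contained in A_6 are: A_4 (6T4, order 12), S_4 (6T7, order 24), (C_3 x C_3) : C_4 (6T10, order 36), PSL(2,5) (6T12, order 60), A_6 (6T15, order 360). By Dedekind's theorem, for a prime p not dividing disc(f) the degrees of the irreducible factors of f mod p form the cycle type of an element of G. Factoring f modulo the 19 such primes p <= 73 (skipping 5, 29, which divide the discriminant), each new pattern first appears at: mod 2: f = (x^2 + x + 1)(x^4 + x + 1), pattern 4+2; mod 11: f = (x^3 + 2x + 9)(x^3 + 4x^2 + 8x + 3), pattern 3+3; mod 19: f = (x + 6)(x + 7)(x^2 + 5x + 12)(x^2 + 13x + 10), pattern 2+2+1+1; mod 61: f = (x + 18)(x + 25)(x + 32)(x^3 + 40x^2 + 14x + 47), pattern 3+1+1+1. No other pattern occurs in this range, so the set of observed cycle types is {4+2, 3+3, 2+2+1+1, 3+1+1+1}. The candidates containing elements of all these cycle types are (C_3 x C_3) : C_4 (6T10) of order 36, A_6 (6T15) of order 360; the others are excluded. The observed types are precisely the cycle types that occur in (C_3 x C_3) : C_4 (6T10) (apart from the identity). Each of the other remaining candidates has further cycle types, and by the Chebotarev density theorem the matching factorization patterns would occur for a proportion of primes equal to their share of the group: A_6 (6T15) additionally contains elements of type 5+1 (144 of its 360 elements, about 40% of primes). None of the 19 primes tested shows any such pattern (for each of these groups the chance of that is below 10^-4), which rules them out. Hence G = (C_3 x C_3) : C_4 (6T10), of order 36.

6T10: (C_3 x C_3) : C_4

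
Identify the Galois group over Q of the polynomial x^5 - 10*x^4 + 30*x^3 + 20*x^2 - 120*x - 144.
D_5

The polynomial f is an irreducible quintic over Q, so G = Gal(f/Q) is a transitive subgroup of S_5: one of C_5 (5T1, order 5), D_5 (5T2, order 10), F_20 (5T3, order 20), A_5 (5T4, order 60) or S_5 (5T5, order 120). The discriminant of f is 1327104000000 = 1152000^2, a perfect square, so G is contained in A_5. The transitive groups of degree 5 contained in A_5 are: C_5 (5T1, order 5), D_5 (5T2, order 10), A_5 (5T4, order 60). By Dedekind's theorem, for a prime p not dividing disc(f) the degrees of the irreducible factors of f mod p form the cycle type of an element of G. Factoring f modulo the 23 such primes p <= 101 (skipping 2, 3, 5, which divide the discriminant), each new pattern first appears at: mod 7: f = (x^5 + 4x^4 + 2x^3 + 6x^2 + 6x + 3), pattern 5; mod 17: f = (x + 9)(x^2 + 3x + 5)(x^2 + 12x + 7), pattern 2+2+1. No other pattern occurs in this range, so the set of observed cycle types is {5, 2+2+1}. The candidates containing elements of all these cycle types are D_5 (5T2) of order 10, A_5 (5T4) of order 60; the others are excluded. The observed types are precisely the cycle types that occur in D_5 (5T2) (apart from the identity). Each of the other remaining candidates has further cycle types, and by the Chebotarev density theorem the matching factorization patterns would occur for a proportion of primes equal to their share of the group: A_5 (5T4) additionally contains elements of type 3+1+1 (20 of its 60 elements, about 33% of primes). None of the 23 primes tested shows any such pattern (for each of these groups the chance of that is below 10^-4), which rules them out. Hence G = D_5 (5T2), of order 10.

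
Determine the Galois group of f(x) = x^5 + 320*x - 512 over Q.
The polynomial f is an irreducible quintic over Q, so G = Gal(f/Q) is a transitive subgroup of S_5: one of C_5 (5T1, order 5), D_5 (5T2, order 10), F_20 (5T3, order 20), A_5 (5T4, order 60) or S_5 (5T5, order 120). The discriminant of f is 1073741824000000 = 32768000^2, a perfect square, so G is contained in A_5. The transitive groups of degree 5 contained in A_5 are: C_5 (5T1, order 5), D_5 (5T2, order 10), A_5 (5T4, order 60). By Dedekind's theorem, for a prime p not dividing disc(f) the degrees of the irreducible factors of f mod p form the cycle type of an element of G. Factoring f modulo the 2 such primes p <= 7 (skipping 2, 5, which divide the discriminant), each new pattern first appears at: mod 3: f = (x^5 + 2x + 1), pattern 5; mod 7: f = (x + 1)(x + 3)(x^3 + 3x^2 + 6x + 2), pattern 3+1+1. No other pattern occurs in this range, so the set of observed cycle types is {5, 3+1+1}. Among the candidates above, the only group containing elements of all these cycle types is A_5 (5T4) — each of C_5 (5T1), D_5 (5T2) lacks at least one of them. Hence G = A_5 (5T4), of order 60.

A_5 (order 60)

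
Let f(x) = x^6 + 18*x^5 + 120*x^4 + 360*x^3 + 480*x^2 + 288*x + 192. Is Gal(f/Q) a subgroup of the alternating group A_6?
No

The polynomial is irreducible of degree 6 over Q. Its discriminant is -37572373905408, which is not a perfect square. A Galois group lies in the alternating group exactly when the discriminant is a square in Q, so the Galois group (S_3) is not contained in A_6.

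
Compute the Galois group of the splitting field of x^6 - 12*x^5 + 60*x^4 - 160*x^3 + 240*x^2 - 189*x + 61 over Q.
The polynomial f is an irreducible sextic over Q, so G = Gal(f/Q) is one of the 16 transitive subgroups 6T1, ..., 6T16 of S_6. The discriminant of f is -9059283, which is not a perfect square, so G is not contained in A_6. The transitive groups of degree 6 not contained in A_6 are: C_6 (6T1, order 6), S_3 (6T2, order 6), D_6 (6T3, order 12), C_3 x S_3 (6T5, order 18), A_4 x C_2 (6T6, order 24), S_4 (6T8, order 24), S_3 x S_3 (6T9, order 36), S_4 x C_2 (6T11, order 48), (S_3 x S_3) : C_2 (6T13, order 72), PGL(2,5) (6T14, order 120), S_6 (6T16, order 720). By Dedekind's theorem, for a prime p not dividing disc(f) the degrees of the irreducible factors of f mod p form the cycle type of an element of G. Factoring f modulo the 28 such primes p <= 127 (skipping 3, 17, 43, which divide the discriminant), each new pattern first appears at: mod 2: f = (x^6 + x + 1), pattern 6; mod 7: f = (x + 4)(x^2 + 6x + 4)(x^3 + 6x^2 + 6), pattern 3+2+1; mod 11: f = (x^2 + 9x + 2)(x^4 + x^3 + 5x^2 + 2x + 3), pattern 4+2; mod 13: f = (x + 3)(x + 8)(x^2 + 6x + 3)(x^2 + 10x + 5), pattern 2+2+1+1; mod 61: f = (x)(x + 2)(x + 8)(x + 19)(x^2 + 20x + 6), pattern 2+1+1+1+1; mod 97: f = (x + 8)(x + 10)(x + 47)(x^3 + 20x^2 + 65x + 10), pattern 3+1+1+1; mod 113: f = (x^2 + 6)(x^2 + 41x + 19)(x^2 + 60x + 61), pattern 2+2+2; mod 127: f = (x^3 + 33x^2 + x + 91)(x^3 + 82x^2 + 20x + 23), pattern 3+3. No other pattern occurs in this range, so the set of observed cycle types is {6, 3+2+1, 4+2, 2+2+1+1, 2+1+1+1+1, 3+1+1+1, 2+2+2, 3+3}. The candidates containing elements of all these cycle types are (S_3 x S_3) : C_2 (6T13) of order 72, S_6 (6T16) of order 720; the others are excluded. The observed types are precisely the cycle types that occur in (S_3 x S_3) : C_2 (6T13) (apart from the identity). Each of the other remaining candidates has further cycle types, and by the Chebotarev density theorem the matching factorization patterns would occur for a proportion of primes equal to their share of the group: S_6 (6T16) additionally contains elements of type 5+1, 4+1+1 (234 of its 720 elements, about 32% of primes). None of the 28 primes tested shows any such pattern (for each of these groups the chance of that is below 10^-4), which rules them out. Hence G = (S_3 x S_3) : C_2 (6T13), of order 72.

(S_3 x S_3) : C_2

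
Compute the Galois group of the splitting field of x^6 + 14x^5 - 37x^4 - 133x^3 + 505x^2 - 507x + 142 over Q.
PSL(2,5) (order 60)

The polynomial f is an irreducible sextic over Q, so G = Gal(f/Q) is one of the 16 transitive subgroups 6T1, ..., 6T16 of S_6. The discriminant of f is 30991489 = 5567^2, a perfect square, so G is contained in A_6. The transitive groups of degree 6 contained in A_6 are: A_4 (6T4, order 12), S_4 (6T7, order 24), (C_3 x C_3) : C_4 (6T10, order 36), PSL(2,5) (6T12, order 60), A_6 (6T15, order 360). By Dedekind's theorem, for a prime p not dividing disc(f) the degrees of the irreducible factors of f mod p form the cycle type of an element of G. Factoring f modulo the 21 such primes p <= 79 (skipping 19, which divides the discriminant), each new pattern first appears at: mod 2: f = (x)(x^5 + x^3 + x^2 + x + 1), pattern 5+1; mod 7: f = (x^3 + 3x^2 + 4x + 1)(x^3 + 4x^2 + 3x + 2), pattern 3+3; mod 61: f = (x + 7)(x + 13)(x^2 + x + 35)(x^2 + 54x + 25), pattern 2+2+1+1. No other pattern occurs in this range, so the set of observed cycle types is {5+1, 3+3, 2+2+1+1}. The candidates containing elements of all these cycle types are PSL(2,5) (6T12) of order 60, A_6 (6T15) of order 360; the others are excluded. The observed types are precisely the cycle types that occur in PSL(2,5) (6T12) (apart from the identity). Each of the other remaining candidates has further cycle types, and by the Chebotarev density theorem the matching factorization patterns would occur for a proportion of primes equal to their share of the group: A_6 (6T15) additionally contains elements of type 4+2, 3+1+1+1 (130 of its 360 elements, about 36% of primes). None of the 21 primes tested shows any such pattern (for each of these groups the chance of that is below 10^-4), which rules them out. Hence G = PSL(2,5) (6T12), of order 60.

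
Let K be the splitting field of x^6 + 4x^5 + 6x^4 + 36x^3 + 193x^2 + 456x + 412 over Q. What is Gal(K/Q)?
The polynomial f is an irreducible sextic over Q, so G = Gal(f/Q) is one of the 16 transitive subgroups 6T1, ..., 6T16 of S_6. The discriminant of f is -1080641454080000, which is not a perfect square, so G is not contained in A_6. The transitive groups of degree 6 not contained in A_6 are: C_6 (6T1, order 6), S_3 (6T2, order 6), D_6 (6T3, order 12), C_3 x S_3 (6T5, order 18), A_4 x C_2 (6T6, order 24), S_4 (6T8, order 24), S_3 x S_3 (6T9, order 36), S_4 x C_2 (6T11, order 48), (S_3 x S_3) : C_2 (6T13, order 72), PGL(2,5) (6T14, order 120), S_6 (6T16, order 720). By Dedekind's theorem, for a prime p not dividing disc(f) the degrees of the irreducible factors of f mod p form the cycle type of an element of G. Factoring f modulo the 22 such primes p <= 89 (skipping 2, 5, which divide the discriminant), each new pattern first appears at: mod 3: f = (x^3 + 2x + 2)(x^3 + x^2 + x + 2), pattern 3+3; mod 7: f = (x^2 + x + 6)(x^2 + 4x + 5)(x^2 + 6x + 3), pattern 2+2+2; mod 13: f = (x + 3)(x + 6)(x^4 + 8x^3 + 7x^2 + 11x + 7), pattern 4+1+1; mod 43: f = (x + 5)(x + 10)(x^2 + 10x + 41)(x^2 + 22x + 32), pattern 2+2+1+1. No other pattern occurs in this range, so the set of observed cycle types is {3+3, 2+2+2, 4+1+1, 2+2+1+1}. The candidates containing elements of all these cycle types are S_4 (6T8) of order 24, S_4 x C_2 (6T11) of order 48, PGL(2,5) (6T14) of order 120, S_6 (6T16) of order 720; the others are excluded. The observed types are precisely the cycle types that occur in S_4 (6T8) (apart from the identity). Each of the other remaining candidates has further cycle types, and by the Chebotarev density theorem the matching factorization patterns would occur for a proportion of primes equal to their share of the group: S_4 x C_2 (6T11) additionally contains elements of type 6, 4+2, 2+1+1+1+1 (17 of its 48 elements, about 35% of primes); PGL(2,5) (6T14) additionally contains elements of type 6, 5+1 (44 of its 120 elements, about 37% of primes); S_6 (6T16) additionally contains elements of type 6, 5+1, 4+2, 3+2+1, 3+1+1+1, 2+1+1+1+1 (529 of its 720 elements, about 73% of primes). None of the 22 primes tested shows any such pattern (for each of these groups the chance of that is below 10^-4), which rules them out. Hence G = S_4 (6T8), of order 24.

S_4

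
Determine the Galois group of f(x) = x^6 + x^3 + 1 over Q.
The polynomial f is an irreducible sextic over Q, so G = Gal(f/Q) is one of the 16 transitive subgroups 6T1, ..., 6T16 of S_6. The discriminant of f is -19683, which is not a perfect square, so G is not contained in A_6. The transitive groups of degree 6 not contained in A_6 are: C_6 (6T1, order 6), S_3 (6T2, order 6), D_6 (6T3, order 12), C_3 x S_3 (6T5, order 18), A_4 x C_2 (6T6, order 24), S_4 (6T8, order 24), S_3 x S_3 (6T9, order 36), S_4 x C_2 (6T11, order 48), (S_3 x S_3) : C_2 (6T13, order 72), PGL(2,5) (6T14, order 120), S_6 (6T16, order 720). By Dedekind's theorem, for a prime p not dividing disc(f) the degrees of the irreducible factors of f mod p form the cycle type of an element of G. Factoring f modulo the 37 such primes p <= 163 (skipping 3, which divides the discriminant), each new pattern first appears at: mod 2: f = (x^6 + x^3 + 1), pattern 6; mod 7: f = (x^3 + 3)(x^3 + 5), pattern 3+3; mod 17: f = (x^2 + 3x + 1)(x^2 + 4x + 1)(x^2 + 10x + 1), pattern 2+2+2; mod 19: f = (x + 2)(x + 3)(x + 10)(x + 13)(x + 14)(x + 15), pattern 1+1+1+1+1+1. No other pattern occurs in this range, so the set of observed cycle types is {6, 3+3, 2+2+2, 1+1+1+1+1+1}. The candidates containing elements of all these cycle types are C_6 (6T1) of order 6, D_6 (6T3) of order 12, C_3 x S_3 (6T5) of order 18, A_4 x C_2 (6T6) of order 24, S_3 x S_3 (6T9) of order 36, S_4 x C_2 (6T11) of order 48, (S_3 x S_3) : C_2 (6T13) of order 72, PGL(2,5) (6T14) of order 120, S_6 (6T16) of order 720; the others are excluded. The observed types are precisely the cycle types that occur in C_6 (6T1). Each of the other remaining candidates has further cycle types, and by the Chebotarev density theorem the matching factorization patterns would occur for a proportion of primes equal to their share of the group: D_6 (6T3) additionally contains elements of type 2+2+1+1 (3 of its 12 elements, about 25% of primes); C_3 x S_3 (6T5) additionally contains elements of type 3+1+1+1 (4 of its 18 elements, about 22% of primes); A_4 x C_2 (6T6) additionally contains elements of type 2+2+1+1, 2+1+1+1+1 (6 of its 24 elements, about 25% of primes); S_3 x S_3 (6T9) additionally contains elements of type 3+1+1+1, 2+2+1+1 (13 of its 36 elements, about 36% of primes); S_4 x C_2 (6T11) additionally contains elements of type 4+2, 4+1+1, 2+2+1+1, 2+1+1+1+1 (24 of its 48 elements, about 50% of primes); (S_3 x S_3) : C_2 (6T13) additionally contains elements of type 4+2, 3+2+1, 3+1+1+1, 2+2+1+1, 2+1+1+1+1 (49 of its 72 elements, about 68% of primes); PGL(2,5) (6T14) additionally contains elements of type 5+1, 4+1+1, 2+2+1+1 (69 of its 120 elements, about 58% of primes); S_6 (6T16) additionally contains elements of type 5+1, 4+2, 4+1+1, 3+2+1, 3+1+1+1, 2+2+1+1, 2+1+1+1+1 (544 of its 720 elements, about 76% of primes). None of the 37 primes tested shows any such pattern (for each of these groups the chance of that is below 10^-4), which rules them out. Hence G = C_6 (6T1), of order 6.

C_6 (order 6)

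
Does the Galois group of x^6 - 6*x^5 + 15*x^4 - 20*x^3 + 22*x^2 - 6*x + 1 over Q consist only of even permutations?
No

The polynomial is irreducible of degree 6 over Q. Its discriminant is -904619968, which is not a perfect square. A Galois group lies in the alternating group exactly when the discriminant is a square in Q, so the Galois group (C_6) is not contained in A_6.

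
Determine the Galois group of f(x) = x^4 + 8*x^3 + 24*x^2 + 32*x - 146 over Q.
The polynomial is an irreducible quartic over Q and its discriminant is -1088391168, which is not a perfect square, so the Galois group is not contained in A_4. The resolvent cubic y^3 - 24*y^2 + 840*y - 5696 has exactly one rational root, so the Galois group is C_4 or D_4. The quartic remains irreducible over Q(sqrt(disc)), so the group is D_4.

4T3: D_4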